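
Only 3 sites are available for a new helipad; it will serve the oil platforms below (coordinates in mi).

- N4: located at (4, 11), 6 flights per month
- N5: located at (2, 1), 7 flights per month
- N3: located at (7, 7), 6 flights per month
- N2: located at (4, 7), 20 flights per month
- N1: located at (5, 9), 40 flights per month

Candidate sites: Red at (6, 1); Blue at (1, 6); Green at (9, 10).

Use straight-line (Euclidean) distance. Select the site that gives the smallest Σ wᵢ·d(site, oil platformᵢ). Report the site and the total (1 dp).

Blue, total 370.4 mi

Total weighted distance at each candidate:
  Red (6, 1): total = 574.7
  Blue (1, 6): total = 370.4
  Green (9, 10): total = 413.6
Minimum is at Blue with total 370.4 mi.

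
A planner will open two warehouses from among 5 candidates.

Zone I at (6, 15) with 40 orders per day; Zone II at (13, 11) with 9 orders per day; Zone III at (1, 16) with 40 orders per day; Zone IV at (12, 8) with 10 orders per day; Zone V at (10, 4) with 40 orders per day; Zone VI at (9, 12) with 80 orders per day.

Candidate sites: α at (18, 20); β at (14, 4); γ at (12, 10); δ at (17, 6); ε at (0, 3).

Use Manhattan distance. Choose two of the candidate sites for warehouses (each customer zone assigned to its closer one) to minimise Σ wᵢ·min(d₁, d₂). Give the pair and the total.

Evaluate every pair (each demand assigned to the nearer of the two):
  {β, γ}: total = 1718
  {γ, ε}: total = 1758
  {α, γ}: total = 1878
  {γ, δ}: total = 1878
  {β, ε}: total = 2612
  {α, β}: total = 2852
  {δ, ε}: total = 2911
  {β, δ}: total = 3092
  {α, δ}: total = 3151
  {α, ε}: total = 3336
Best pair: {β, γ} with total 1718.

{β, γ}, total 1718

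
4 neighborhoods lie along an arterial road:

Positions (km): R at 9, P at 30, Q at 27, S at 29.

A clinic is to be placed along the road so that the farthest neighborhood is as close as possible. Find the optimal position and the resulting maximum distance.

location 19.5, max distance 10.5

The 1-center on a line is the midpoint of the two extreme points: leftmost at 9, rightmost at 30.
Optimal location = (9 + 30)/2 = 19.5; maximum distance = (30 − 9)/2 = 10.5.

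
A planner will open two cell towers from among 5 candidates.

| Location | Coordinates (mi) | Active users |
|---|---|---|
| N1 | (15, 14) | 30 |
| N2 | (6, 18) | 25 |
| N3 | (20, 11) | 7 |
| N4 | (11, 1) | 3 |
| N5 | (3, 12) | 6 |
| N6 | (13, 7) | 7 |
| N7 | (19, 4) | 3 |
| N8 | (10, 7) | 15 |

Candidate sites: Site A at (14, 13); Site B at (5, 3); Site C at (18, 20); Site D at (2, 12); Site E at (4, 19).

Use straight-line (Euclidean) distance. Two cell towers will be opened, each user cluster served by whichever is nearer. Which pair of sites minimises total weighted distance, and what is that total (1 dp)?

Evaluate every pair (each demand assigned to the nearer of the two):
  {Site A, Site E}: total = 403.8
  {Site A, Site D}: total = 491.7
  {Site A, Site B}: total = 566.4
  {Site A, Site C}: total = 607.6
  {Site C, Site D}: total = 768.9
  {Site C, Site E}: total = 768.9
  {Site B, Site E}: total = 799.6
  {Site B, Site C}: total = 845.0
  {Site D, Site E}: total = 874.7
  {Site B, Site D}: total = 919.6
Best pair: {Site A, Site E} with total 403.8.

{Site A, Site E}, total 403.8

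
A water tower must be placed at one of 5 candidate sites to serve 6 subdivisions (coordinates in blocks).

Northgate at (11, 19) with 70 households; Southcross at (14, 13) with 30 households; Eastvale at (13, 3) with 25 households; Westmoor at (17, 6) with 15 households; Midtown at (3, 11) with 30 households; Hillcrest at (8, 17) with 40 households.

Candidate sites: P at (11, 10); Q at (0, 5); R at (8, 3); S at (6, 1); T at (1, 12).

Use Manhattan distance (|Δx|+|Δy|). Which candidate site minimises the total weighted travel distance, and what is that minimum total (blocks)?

P, total 1855 blocks

Total weighted distance at each candidate:
  P (11, 10): total = 1855
  Q (0, 5): total = 4125
  R (8, 3): total = 3065
  S (6, 1): total = 3785
  T (1, 12): total = 3035
Minimum is at P with total 1855 blocks.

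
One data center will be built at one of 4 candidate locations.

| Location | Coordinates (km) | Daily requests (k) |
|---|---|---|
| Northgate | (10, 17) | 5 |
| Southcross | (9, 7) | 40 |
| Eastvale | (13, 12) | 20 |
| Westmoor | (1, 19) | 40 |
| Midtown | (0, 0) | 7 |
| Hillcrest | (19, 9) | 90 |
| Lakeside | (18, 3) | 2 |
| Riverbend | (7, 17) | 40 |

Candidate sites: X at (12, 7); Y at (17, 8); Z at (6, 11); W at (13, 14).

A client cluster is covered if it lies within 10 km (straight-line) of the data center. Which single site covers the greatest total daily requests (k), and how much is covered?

W, covering 195

Coverage radius r = 10 km; a point is covered iff (Δx)²+(Δy)² ≤ 10² = 100.
  X (12, 7): covers {Southcross, Eastvale, Hillcrest, Lakeside} → 152
  Y (17, 8): covers {Southcross, Eastvale, Hillcrest, Lakeside} → 152
  Z (6, 11): covers {Northgate, Southcross, Eastvale, Westmoor, Riverbend} → 145
  W (13, 14): covers {Northgate, Southcross, Eastvale, Hillcrest, Riverbend} → 195
Maximum coverage at W: 195 daily requests (k).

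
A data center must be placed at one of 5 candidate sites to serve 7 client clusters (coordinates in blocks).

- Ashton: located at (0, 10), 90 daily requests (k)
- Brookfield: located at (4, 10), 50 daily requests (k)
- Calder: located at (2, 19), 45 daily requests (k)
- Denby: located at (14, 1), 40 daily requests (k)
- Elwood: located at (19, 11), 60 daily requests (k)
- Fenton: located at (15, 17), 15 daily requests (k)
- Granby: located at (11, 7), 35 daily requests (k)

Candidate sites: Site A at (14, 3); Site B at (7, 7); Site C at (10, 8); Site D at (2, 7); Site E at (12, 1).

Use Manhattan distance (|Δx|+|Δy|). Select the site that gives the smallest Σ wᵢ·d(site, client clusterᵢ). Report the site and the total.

Total weighted distance at each candidate:
  Site A (14, 3): total = 5330
  Site B (7, 7): total = 3855
  Site C (10, 8): total = 3775
  Site D (2, 7): total = 3880
  Site E (12, 1): total = 5630
Minimum is at Site C with total 3775 blocks.

Site C, total 3775 blocks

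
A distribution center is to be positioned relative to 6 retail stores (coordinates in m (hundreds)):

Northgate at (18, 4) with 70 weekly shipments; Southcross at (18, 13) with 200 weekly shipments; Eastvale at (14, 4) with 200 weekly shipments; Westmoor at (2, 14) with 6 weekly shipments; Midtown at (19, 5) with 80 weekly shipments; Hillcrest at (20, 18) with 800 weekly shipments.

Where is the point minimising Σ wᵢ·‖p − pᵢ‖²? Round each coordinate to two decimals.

(18.58, 13.69)

The minimiser of Σwᵢ‖p−pᵢ‖² is the weighted centroid p* = (Σwᵢpᵢ)/(Σwᵢ).
Σwᵢ = 1356.
Σwᵢxᵢ = 70·18 + 200·18 + 200·14 + 6·2 + 80·19 + 800·20 = 25192.
Σwᵢyᵢ = 70·4 + 200·13 + 200·4 + 6·14 + 80·5 + 800·18 = 18564.
x* = 25192/1356 = 18.58, y* = 18564/1356 = 13.69.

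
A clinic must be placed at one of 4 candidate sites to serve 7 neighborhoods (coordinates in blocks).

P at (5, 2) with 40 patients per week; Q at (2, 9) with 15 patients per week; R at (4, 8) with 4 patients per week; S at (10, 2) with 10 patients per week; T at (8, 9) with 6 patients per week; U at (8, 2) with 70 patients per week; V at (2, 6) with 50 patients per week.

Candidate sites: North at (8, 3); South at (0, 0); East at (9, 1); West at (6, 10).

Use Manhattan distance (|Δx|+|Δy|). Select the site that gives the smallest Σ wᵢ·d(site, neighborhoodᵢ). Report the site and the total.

North, total 962 blocks

Total weighted distance at each candidate:
  North (8, 3): total = 962
  South (0, 0): total = 1815
  East (9, 1): total = 1287
  West (6, 10): total = 1689
Minimum is at North with total 962 blocks.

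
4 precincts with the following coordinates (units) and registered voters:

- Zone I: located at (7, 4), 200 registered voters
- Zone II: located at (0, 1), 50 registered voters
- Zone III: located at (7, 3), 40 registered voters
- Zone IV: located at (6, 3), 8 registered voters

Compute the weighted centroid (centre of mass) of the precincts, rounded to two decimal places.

(5.80, 3.34)

The minimiser of Σwᵢ‖p−pᵢ‖² is the weighted centroid p* = (Σwᵢpᵢ)/(Σwᵢ).
Σwᵢ = 298.
Σwᵢxᵢ = 200·7 + 50·0 + 40·7 + 8·6 = 1728.
Σwᵢyᵢ = 200·4 + 50·1 + 40·3 + 8·3 = 994.
x* = 1728/298 = 5.80, y* = 994/298 = 3.34.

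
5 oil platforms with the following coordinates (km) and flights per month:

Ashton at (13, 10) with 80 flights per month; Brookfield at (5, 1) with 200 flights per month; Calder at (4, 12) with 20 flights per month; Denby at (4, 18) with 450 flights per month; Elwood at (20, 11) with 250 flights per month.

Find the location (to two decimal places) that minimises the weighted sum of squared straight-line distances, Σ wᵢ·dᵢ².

(8.92, 12.09)

The minimiser of Σwᵢ‖p−pᵢ‖² is the weighted centroid p* = (Σwᵢpᵢ)/(Σwᵢ).
Σwᵢ = 1000.
Σwᵢxᵢ = 80·13 + 200·5 + 20·4 + 450·4 + 250·20 = 8920.
Σwᵢyᵢ = 80·10 + 200·1 + 20·12 + 450·18 + 250·11 = 12090.
x* = 8920/1000 = 8.92, y* = 12090/1000 = 12.09.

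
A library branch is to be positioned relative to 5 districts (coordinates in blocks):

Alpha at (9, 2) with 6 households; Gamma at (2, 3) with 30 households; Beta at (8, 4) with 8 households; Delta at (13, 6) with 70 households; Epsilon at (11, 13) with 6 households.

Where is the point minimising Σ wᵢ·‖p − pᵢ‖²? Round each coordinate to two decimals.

(9.62, 5.27)

The minimiser of Σwᵢ‖p−pᵢ‖² is the weighted centroid p* = (Σwᵢpᵢ)/(Σwᵢ).
Σwᵢ = 120.
Σwᵢxᵢ = 6·9 + 30·2 + 8·8 + 70·13 + 6·11 = 1154.
Σwᵢyᵢ = 6·2 + 30·3 + 8·4 + 70·6 + 6·13 = 632.
x* = 1154/120 = 9.62, y* = 632/120 = 5.27.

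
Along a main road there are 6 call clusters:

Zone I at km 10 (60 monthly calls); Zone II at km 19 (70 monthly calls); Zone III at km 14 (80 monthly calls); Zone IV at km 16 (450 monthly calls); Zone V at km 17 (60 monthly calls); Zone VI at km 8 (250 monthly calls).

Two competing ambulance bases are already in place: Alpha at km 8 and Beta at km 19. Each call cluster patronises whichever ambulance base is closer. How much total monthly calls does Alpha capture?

310

The indifferent point is the midpoint (8+19)/2 = 13.5; call clusters left of it (closer to Alpha at 8) go to Alpha, those right go to Beta.
  Zone VI at 8 (w=250) → Alpha
  Zone I at 10 (w=60) → Alpha
  Zone III at 14 (w=80) → Beta
  Zone IV at 16 (w=450) → Beta
  Zone V at 17 (w=60) → Beta
  Zone II at 19 (w=70) → Beta
Alpha captures 310; Beta captures 660.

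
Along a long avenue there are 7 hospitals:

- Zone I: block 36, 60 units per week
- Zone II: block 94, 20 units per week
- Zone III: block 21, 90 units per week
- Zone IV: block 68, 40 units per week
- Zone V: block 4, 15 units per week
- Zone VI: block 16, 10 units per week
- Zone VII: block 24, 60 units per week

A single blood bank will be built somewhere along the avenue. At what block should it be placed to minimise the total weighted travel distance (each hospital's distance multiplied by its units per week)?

For a sum of weighted absolute distances on a line, the optimum is the weighted median (not the mean). Total weight W = 295; half-weight = 147.5.
Sort by position and accumulate weight:
  block 4 (Zone V, w=15) → cum 15
  block 16 (Zone VI, w=10) → cum 25
  block 21 (Zone III, w=90) → cum 115
  block 24 (Zone VII, w=60) → cum 175  ≥ 147.5 → median here
  block 36 (Zone I, w=60) → cum 235
  block 68 (Zone IV, w=40) → cum 275
  block 94 (Zone II, w=20) → cum 295
Optimal location: block 24.

x = 24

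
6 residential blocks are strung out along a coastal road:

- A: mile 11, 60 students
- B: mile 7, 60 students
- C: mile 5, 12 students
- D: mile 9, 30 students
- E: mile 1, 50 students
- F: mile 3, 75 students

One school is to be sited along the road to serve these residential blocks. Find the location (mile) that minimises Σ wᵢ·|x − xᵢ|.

x = 7

For a sum of weighted absolute distances on a line, the optimum is the weighted median (not the mean). Total weight W = 287; half-weight = 143.5.
Sort by position and accumulate weight:
  mile 1 (E, w=50) → cum 50
  mile 3 (F, w=75) → cum 125
  mile 5 (C, w=12) → cum 137
  mile 7 (B, w=60) → cum 197  ≥ 143.5 → median here
  mile 9 (D, w=30) → cum 227
  mile 11 (A, w=60) → cum 287
Optimal location: mile 7.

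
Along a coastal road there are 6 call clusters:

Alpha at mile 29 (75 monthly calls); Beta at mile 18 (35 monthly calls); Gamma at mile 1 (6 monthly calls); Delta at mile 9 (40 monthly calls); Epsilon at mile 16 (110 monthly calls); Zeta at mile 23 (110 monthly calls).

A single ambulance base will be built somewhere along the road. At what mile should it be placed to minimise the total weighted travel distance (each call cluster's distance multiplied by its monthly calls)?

x = 18

For a sum of weighted absolute distances on a line, the optimum is the weighted median (not the mean). Total weight W = 376; half-weight = 188.
Sort by position and accumulate weight:
  mile 1 (Gamma, w=6) → cum 6
  mile 9 (Delta, w=40) → cum 46
  mile 16 (Epsilon, w=110) → cum 156
  mile 18 (Beta, w=35) → cum 191  ≥ 188 → median here
  mile 23 (Zeta, w=110) → cum 301
  mile 29 (Alpha, w=75) → cum 376
Optimal location: mile 18.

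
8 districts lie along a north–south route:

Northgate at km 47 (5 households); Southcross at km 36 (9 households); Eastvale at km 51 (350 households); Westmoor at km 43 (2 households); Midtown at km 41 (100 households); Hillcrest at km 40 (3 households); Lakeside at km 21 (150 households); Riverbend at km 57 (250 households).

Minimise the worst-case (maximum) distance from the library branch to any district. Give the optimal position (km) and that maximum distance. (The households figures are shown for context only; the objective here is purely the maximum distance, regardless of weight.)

The 1-center on a line is the midpoint of the two extreme points: leftmost at 21, rightmost at 57.
Optimal location = (21 + 57)/2 = 39; maximum distance = (57 − 21)/2 = 18.

location 39, max distance 18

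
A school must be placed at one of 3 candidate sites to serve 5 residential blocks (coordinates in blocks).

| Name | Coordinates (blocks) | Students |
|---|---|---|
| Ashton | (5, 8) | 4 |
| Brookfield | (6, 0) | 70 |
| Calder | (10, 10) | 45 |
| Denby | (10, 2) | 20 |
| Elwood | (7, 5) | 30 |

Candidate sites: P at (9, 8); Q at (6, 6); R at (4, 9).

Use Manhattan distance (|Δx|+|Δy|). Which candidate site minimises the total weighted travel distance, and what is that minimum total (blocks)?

Q, total 1012 blocks

Total weighted distance at each candidate:
  P (9, 8): total = 1211
  Q (6, 6): total = 1012
  R (4, 9): total = 1563
Minimum is at Q with total 1012 blocks.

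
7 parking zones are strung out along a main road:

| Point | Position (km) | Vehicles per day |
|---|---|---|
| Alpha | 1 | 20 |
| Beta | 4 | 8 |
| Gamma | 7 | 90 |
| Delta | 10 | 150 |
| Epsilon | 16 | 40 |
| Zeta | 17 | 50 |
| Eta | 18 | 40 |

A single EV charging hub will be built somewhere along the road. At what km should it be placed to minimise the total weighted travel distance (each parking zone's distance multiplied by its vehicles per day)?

x = 10

For a sum of weighted absolute distances on a line, the optimum is the weighted median (not the mean). Total weight W = 398; half-weight = 199.
Sort by position and accumulate weight:
  km 1 (Alpha, w=20) → cum 20
  km 4 (Beta, w=8) → cum 28
  km 7 (Gamma, w=90) → cum 118
  km 10 (Delta, w=150) → cum 268  ≥ 199 → median here
  km 16 (Epsilon, w=40) → cum 308
  km 17 (Zeta, w=50) → cum 358
  km 18 (Eta, w=40) → cum 398
Optimal location: km 10.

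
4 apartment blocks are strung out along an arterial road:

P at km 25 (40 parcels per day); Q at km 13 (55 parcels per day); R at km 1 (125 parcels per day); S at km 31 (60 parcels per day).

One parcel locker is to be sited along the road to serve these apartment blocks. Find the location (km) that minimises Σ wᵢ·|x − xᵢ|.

For a sum of weighted absolute distances on a line, the optimum is the weighted median (not the mean). Total weight W = 280; half-weight = 140.
Sort by position and accumulate weight:
  km 1 (R, w=125) → cum 125
  km 13 (Q, w=55) → cum 180  ≥ 140 → median here
  km 25 (P, w=40) → cum 220
  km 31 (S, w=60) → cum 280
Optimal location: km 13.

x = 13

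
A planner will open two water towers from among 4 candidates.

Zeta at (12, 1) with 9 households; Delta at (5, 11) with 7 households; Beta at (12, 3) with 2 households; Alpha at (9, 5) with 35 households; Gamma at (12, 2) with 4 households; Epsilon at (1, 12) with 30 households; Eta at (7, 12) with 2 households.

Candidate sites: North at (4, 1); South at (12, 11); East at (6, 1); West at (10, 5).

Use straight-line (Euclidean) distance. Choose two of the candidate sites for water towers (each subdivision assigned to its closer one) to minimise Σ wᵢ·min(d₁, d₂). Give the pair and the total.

Evaluate every pair (each demand assigned to the nearer of the two):
  {South, West}: total = 485.9
  {North, West}: total = 507.3
  {East, West}: total = 507.3
  {South, East}: total = 656.5
  {North, East}: total = 700.5
  {North, South}: total = 734.9
Best pair: {South, West} with total 485.9.

{South, West}, total 485.9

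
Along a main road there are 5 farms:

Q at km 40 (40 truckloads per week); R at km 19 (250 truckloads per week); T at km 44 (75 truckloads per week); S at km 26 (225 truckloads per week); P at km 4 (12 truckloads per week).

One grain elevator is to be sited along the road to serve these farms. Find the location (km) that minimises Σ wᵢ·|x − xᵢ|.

For a sum of weighted absolute distances on a line, the optimum is the weighted median (not the mean). Total weight W = 602; half-weight = 301.
Sort by position and accumulate weight:
  km 4 (P, w=12) → cum 12
  km 19 (R, w=250) → cum 262
  km 26 (S, w=225) → cum 487  ≥ 301 → median here
  km 40 (Q, w=40) → cum 527
  km 44 (T, w=75) → cum 602
Optimal location: km 26.

x = 26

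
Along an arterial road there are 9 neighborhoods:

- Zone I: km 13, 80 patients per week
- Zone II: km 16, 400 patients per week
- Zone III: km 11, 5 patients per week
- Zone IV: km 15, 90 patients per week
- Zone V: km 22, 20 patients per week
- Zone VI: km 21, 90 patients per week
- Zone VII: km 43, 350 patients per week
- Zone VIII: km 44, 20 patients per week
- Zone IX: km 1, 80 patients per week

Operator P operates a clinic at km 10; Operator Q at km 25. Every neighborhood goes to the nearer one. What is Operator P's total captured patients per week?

655

The indifferent point is the midpoint (10+25)/2 = 17.5; neighborhoods left of it (closer to Operator P at 10) go to Operator P, those right go to Operator Q.
  Zone IX at 1 (w=80) → Operator P
  Zone III at 11 (w=5) → Operator P
  Zone I at 13 (w=80) → Operator P
  Zone IV at 15 (w=90) → Operator P
  Zone II at 16 (w=400) → Operator P
  Zone VI at 21 (w=90) → Operator Q
  Zone V at 22 (w=20) → Operator Q
  Zone VII at 43 (w=350) → Operator Q
  Zone VIII at 44 (w=20) → Operator Q
Operator P captures 655; Operator Q captures 480.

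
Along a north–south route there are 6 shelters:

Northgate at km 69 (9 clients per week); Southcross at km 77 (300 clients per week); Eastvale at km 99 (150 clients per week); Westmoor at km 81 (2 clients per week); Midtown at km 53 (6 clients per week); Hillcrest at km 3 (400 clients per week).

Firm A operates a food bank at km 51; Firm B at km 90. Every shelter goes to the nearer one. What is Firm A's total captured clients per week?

415

The indifferent point is the midpoint (51+90)/2 = 70.5; shelters left of it (closer to Firm A at 51) go to Firm A, those right go to Firm B.
  Hillcrest at 3 (w=400) → Firm A
  Midtown at 53 (w=6) → Firm A
  Northgate at 69 (w=9) → Firm A
  Southcross at 77 (w=300) → Firm B
  Westmoor at 81 (w=2) → Firm B
  Eastvale at 99 (w=150) → Firm B
Firm A captures 415; Firm B captures 452.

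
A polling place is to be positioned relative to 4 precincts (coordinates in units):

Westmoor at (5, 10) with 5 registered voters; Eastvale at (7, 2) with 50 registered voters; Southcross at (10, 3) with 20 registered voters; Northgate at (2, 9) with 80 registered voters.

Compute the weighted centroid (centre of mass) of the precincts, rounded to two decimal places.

(4.74, 6.00)

The minimiser of Σwᵢ‖p−pᵢ‖² is the weighted centroid p* = (Σwᵢpᵢ)/(Σwᵢ).
Σwᵢ = 155.
Σwᵢxᵢ = 5·5 + 50·7 + 20·10 + 80·2 = 735.
Σwᵢyᵢ = 5·10 + 50·2 + 20·3 + 80·9 = 930.
x* = 735/155 = 4.74, y* = 930/155 = 6.00.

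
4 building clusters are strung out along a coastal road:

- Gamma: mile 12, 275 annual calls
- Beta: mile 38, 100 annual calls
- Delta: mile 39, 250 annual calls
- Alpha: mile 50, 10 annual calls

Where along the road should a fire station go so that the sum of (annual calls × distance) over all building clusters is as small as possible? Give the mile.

x = 38

For a sum of weighted absolute distances on a line, the optimum is the weighted median (not the mean). Total weight W = 635; half-weight = 317.5.
Sort by position and accumulate weight:
  mile 12 (Gamma, w=275) → cum 275
  mile 38 (Beta, w=100) → cum 375  ≥ 317.5 → median here
  mile 39 (Delta, w=250) → cum 625
  mile 50 (Alpha, w=10) → cum 635
Optimal location: mile 38.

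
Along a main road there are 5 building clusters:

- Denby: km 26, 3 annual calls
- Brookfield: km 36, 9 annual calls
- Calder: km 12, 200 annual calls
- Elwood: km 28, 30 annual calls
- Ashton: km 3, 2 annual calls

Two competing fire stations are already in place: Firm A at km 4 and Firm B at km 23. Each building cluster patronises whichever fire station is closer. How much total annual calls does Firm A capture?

The indifferent point is the midpoint (4+23)/2 = 13.5; building clusters left of it (closer to Firm A at 4) go to Firm A, those right go to Firm B.
  Ashton at 3 (w=2) → Firm A
  Calder at 12 (w=200) → Firm A
  Denby at 26 (w=3) → Firm B
  Elwood at 28 (w=30) → Firm B
  Brookfield at 36 (w=9) → Firm B
Firm A captures 202; Firm B captures 42.

202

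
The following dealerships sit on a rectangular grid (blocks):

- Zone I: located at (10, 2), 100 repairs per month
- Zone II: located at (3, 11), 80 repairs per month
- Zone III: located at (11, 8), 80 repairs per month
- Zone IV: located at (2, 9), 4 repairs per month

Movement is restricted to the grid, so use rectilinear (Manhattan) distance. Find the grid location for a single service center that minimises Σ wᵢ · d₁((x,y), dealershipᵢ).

Manhattan distance separates: Σwᵢ(|x−xᵢ|+|y−yᵢ|) = Σwᵢ|x−xᵢ| + Σwᵢ|y−yᵢ|, so x and y are optimised independently as 1-D weighted medians.
Total weight W = 264; half = 132.
x-coordinate, sorted with cumulative weight:
  x=2 (Zone IV, w=4) cum 4
  x=3 (Zone II, w=80) cum 84
  x=10 (Zone I, w=100) cum 184  ← median
  x=11 (Zone III, w=80) cum 264
⇒ x* = 10
y-coordinate, sorted with cumulative weight:
  y=2 (Zone I, w=100) cum 100
  y=8 (Zone III, w=80) cum 180  ← median
  y=9 (Zone IV, w=4) cum 184
  y=11 (Zone II, w=80) cum 264
⇒ y* = 8

(10, 8)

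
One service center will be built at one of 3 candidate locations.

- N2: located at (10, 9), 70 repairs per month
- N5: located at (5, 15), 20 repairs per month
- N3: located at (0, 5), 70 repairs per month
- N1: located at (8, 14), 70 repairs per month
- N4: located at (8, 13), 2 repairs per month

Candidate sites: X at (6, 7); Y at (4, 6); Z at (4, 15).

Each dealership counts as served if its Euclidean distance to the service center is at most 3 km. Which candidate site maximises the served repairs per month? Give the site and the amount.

Z, covering 20

Coverage radius r = 3 km; a point is covered iff (Δx)²+(Δy)² ≤ 3² = 9.
  X (6, 7): covers {none} → 0
  Y (4, 6): covers {none} → 0
  Z (4, 15): covers {N5} → 20
Maximum coverage at Z: 20 repairs per month.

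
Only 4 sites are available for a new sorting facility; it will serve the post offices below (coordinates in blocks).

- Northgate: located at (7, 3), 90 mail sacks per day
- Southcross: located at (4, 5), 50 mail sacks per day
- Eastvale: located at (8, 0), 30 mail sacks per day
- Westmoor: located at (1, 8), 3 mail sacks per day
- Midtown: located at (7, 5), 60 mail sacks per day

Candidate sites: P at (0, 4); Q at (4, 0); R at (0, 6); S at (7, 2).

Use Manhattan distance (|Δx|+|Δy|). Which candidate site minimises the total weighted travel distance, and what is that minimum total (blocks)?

S, total 696 blocks

Total weighted distance at each candidate:
  P (0, 4): total = 1825
  Q (4, 0): total = 1423
  R (0, 6): total = 2059
  S (7, 2): total = 696
Minimum is at S with total 696 blocks.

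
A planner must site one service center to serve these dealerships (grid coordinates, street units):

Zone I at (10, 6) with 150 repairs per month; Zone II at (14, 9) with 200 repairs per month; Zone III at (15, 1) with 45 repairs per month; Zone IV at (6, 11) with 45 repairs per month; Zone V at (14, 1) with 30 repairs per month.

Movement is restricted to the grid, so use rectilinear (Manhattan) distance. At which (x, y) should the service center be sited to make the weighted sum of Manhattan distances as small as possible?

(14, 9)

Manhattan distance separates: Σwᵢ(|x−xᵢ|+|y−yᵢ|) = Σwᵢ|x−xᵢ| + Σwᵢ|y−yᵢ|, so x and y are optimised independently as 1-D weighted medians.
Total weight W = 470; half = 235.
x-coordinate, sorted with cumulative weight:
  x=6 (Zone IV, w=45) cum 45
  x=10 (Zone I, w=150) cum 195
  x=14 (Zone II, w=200) cum 395  ← median
  x=14 (Zone V, w=30) cum 425
  x=15 (Zone III, w=45) cum 470
⇒ x* = 14
y-coordinate, sorted with cumulative weight:
  y=1 (Zone III, w=45) cum 45
  y=1 (Zone V, w=30) cum 75
  y=6 (Zone I, w=150) cum 225
  y=9 (Zone II, w=200) cum 425  ← median
  y=11 (Zone IV, w=45) cum 470
⇒ y* = 9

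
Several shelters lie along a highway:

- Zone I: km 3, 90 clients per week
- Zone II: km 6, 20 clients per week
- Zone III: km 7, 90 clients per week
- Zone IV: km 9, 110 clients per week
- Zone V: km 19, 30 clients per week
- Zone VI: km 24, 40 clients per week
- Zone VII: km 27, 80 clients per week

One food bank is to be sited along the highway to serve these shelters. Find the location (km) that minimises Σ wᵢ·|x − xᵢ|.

x = 9

For a sum of weighted absolute distances on a line, the optimum is the weighted median (not the mean). Total weight W = 460; half-weight = 230.
Sort by position and accumulate weight:
  km 3 (Zone I, w=90) → cum 90
  km 6 (Zone II, w=20) → cum 110
  km 7 (Zone III, w=90) → cum 200
  km 9 (Zone IV, w=110) → cum 310  ≥ 230 → median here
  km 19 (Zone V, w=30) → cum 340
  km 24 (Zone VI, w=40) → cum 380
  km 27 (Zone VII, w=80) → cum 460
Optimal location: km 9.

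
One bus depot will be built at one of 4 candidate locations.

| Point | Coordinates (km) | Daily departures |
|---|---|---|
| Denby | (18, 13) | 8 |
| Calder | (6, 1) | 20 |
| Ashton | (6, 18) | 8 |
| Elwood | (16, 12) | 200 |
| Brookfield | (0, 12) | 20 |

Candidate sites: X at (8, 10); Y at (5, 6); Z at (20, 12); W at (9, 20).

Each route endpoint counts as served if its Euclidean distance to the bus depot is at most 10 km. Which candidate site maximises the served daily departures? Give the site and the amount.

Coverage radius r = 10 km; a point is covered iff (Δx)²+(Δy)² ≤ 10² = 100.
  X (8, 10): covers {Calder, Ashton, Elwood, Brookfield} → 248
  Y (5, 6): covers {Calder, Brookfield} → 40
  Z (20, 12): covers {Denby, Elwood} → 208
  W (9, 20): covers {Ashton} → 8
Maximum coverage at X: 248 daily departures.

X, covering 248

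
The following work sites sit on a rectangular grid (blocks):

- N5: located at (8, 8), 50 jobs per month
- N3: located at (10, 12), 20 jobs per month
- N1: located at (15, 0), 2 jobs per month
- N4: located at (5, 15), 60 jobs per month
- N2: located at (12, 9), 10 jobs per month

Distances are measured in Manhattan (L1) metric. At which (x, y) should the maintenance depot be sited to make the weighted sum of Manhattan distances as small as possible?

Manhattan distance separates: Σwᵢ(|x−xᵢ|+|y−yᵢ|) = Σwᵢ|x−xᵢ| + Σwᵢ|y−yᵢ|, so x and y are optimised independently as 1-D weighted medians.
Total weight W = 142; half = 71.
x-coordinate, sorted with cumulative weight:
  x=5 (N4, w=60) cum 60
  x=8 (N5, w=50) cum 110  ← median
  x=10 (N3, w=20) cum 130
  x=12 (N2, w=10) cum 140
  x=15 (N1, w=2) cum 142
⇒ x* = 8
y-coordinate, sorted with cumulative weight:
  y=0 (N1, w=2) cum 2
  y=8 (N5, w=50) cum 52
  y=9 (N2, w=10) cum 62
  y=12 (N3, w=20) cum 82  ← median
  y=15 (N4, w=60) cum 142
⇒ y* = 12

(8, 12)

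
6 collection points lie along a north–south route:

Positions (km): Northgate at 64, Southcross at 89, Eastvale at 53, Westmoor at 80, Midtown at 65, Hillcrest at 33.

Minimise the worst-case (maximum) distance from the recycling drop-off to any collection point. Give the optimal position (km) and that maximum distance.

The 1-center on a line is the midpoint of the two extreme points: leftmost at 33, rightmost at 89.
Optimal location = (33 + 89)/2 = 61; maximum distance = (89 − 33)/2 = 28.

location 61, max distance 28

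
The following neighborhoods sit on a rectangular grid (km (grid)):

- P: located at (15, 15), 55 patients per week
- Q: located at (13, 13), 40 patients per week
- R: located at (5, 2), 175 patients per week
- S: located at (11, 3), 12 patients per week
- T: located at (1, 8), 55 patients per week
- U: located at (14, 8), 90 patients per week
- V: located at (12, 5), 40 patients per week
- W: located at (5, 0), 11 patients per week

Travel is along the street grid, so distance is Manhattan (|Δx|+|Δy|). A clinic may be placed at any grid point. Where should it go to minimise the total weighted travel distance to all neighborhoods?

Manhattan distance separates: Σwᵢ(|x−xᵢ|+|y−yᵢ|) = Σwᵢ|x−xᵢ| + Σwᵢ|y−yᵢ|, so x and y are optimised independently as 1-D weighted medians.
Total weight W = 478; half = 239.
x-coordinate, sorted with cumulative weight:
  x=1 (T, w=55) cum 55
  x=5 (R, w=175) cum 230
  x=5 (W, w=11) cum 241  ← median
  x=11 (S, w=12) cum 253
  x=12 (V, w=40) cum 293
  x=13 (Q, w=40) cum 333
  x=14 (U, w=90) cum 423
  x=15 (P, w=55) cum 478
⇒ x* = 5
y-coordinate, sorted with cumulative weight:
  y=0 (W, w=11) cum 11
  y=2 (R, w=175) cum 186
  y=3 (S, w=12) cum 198
  y=5 (V, w=40) cum 238
  y=8 (T, w=55) cum 293  ← median
  y=8 (U, w=90) cum 383
  y=13 (Q, w=40) cum 423
  y=15 (P, w=55) cum 478
⇒ y* = 8

(5, 8)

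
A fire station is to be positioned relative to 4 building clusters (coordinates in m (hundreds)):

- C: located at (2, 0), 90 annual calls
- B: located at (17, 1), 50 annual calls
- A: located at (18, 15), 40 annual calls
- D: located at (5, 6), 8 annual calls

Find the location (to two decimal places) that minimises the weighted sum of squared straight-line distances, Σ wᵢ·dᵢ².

(9.52, 3.71)

The minimiser of Σwᵢ‖p−pᵢ‖² is the weighted centroid p* = (Σwᵢpᵢ)/(Σwᵢ).
Σwᵢ = 188.
Σwᵢxᵢ = 90·2 + 50·17 + 40·18 + 8·5 = 1790.
Σwᵢyᵢ = 90·0 + 50·1 + 40·15 + 8·6 = 698.
x* = 1790/188 = 9.52, y* = 698/188 = 3.71.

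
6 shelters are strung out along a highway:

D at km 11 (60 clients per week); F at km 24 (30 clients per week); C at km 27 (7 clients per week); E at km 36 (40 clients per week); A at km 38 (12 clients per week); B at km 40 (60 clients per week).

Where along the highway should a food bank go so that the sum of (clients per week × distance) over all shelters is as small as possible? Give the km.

For a sum of weighted absolute distances on a line, the optimum is the weighted median (not the mean). Total weight W = 209; half-weight = 104.5.
Sort by position and accumulate weight:
  km 11 (D, w=60) → cum 60
  km 24 (F, w=30) → cum 90
  km 27 (C, w=7) → cum 97
  km 36 (E, w=40) → cum 137  ≥ 104.5 → median here
  km 38 (A, w=12) → cum 149
  km 40 (B, w=60) → cum 209
Optimal location: km 36.

x = 36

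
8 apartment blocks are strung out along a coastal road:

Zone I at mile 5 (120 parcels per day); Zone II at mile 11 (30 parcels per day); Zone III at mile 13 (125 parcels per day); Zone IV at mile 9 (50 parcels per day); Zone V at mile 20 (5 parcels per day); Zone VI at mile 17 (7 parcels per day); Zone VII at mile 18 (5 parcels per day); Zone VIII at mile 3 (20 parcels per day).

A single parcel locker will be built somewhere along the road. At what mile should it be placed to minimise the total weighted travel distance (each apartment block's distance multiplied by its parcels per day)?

For a sum of weighted absolute distances on a line, the optimum is the weighted median (not the mean). Total weight W = 362; half-weight = 181.
Sort by position and accumulate weight:
  mile 3 (Zone VIII, w=20) → cum 20
  mile 5 (Zone I, w=120) → cum 140
  mile 9 (Zone IV, w=50) → cum 190  ≥ 181 → median here
  mile 11 (Zone II, w=30) → cum 220
  mile 13 (Zone III, w=125) → cum 345
  mile 17 (Zone VI, w=7) → cum 352
  mile 18 (Zone VII, w=5) → cum 357
  mile 20 (Zone V, w=5) → cum 362
Optimal location: mile 9.

x = 9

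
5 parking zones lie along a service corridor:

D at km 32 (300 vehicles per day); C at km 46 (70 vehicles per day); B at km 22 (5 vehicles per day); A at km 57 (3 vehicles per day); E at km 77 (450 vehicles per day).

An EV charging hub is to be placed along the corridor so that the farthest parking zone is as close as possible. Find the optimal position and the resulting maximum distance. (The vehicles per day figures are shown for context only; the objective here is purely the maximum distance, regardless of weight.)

The 1-center on a line is the midpoint of the two extreme points: leftmost at 22, rightmost at 77.
Optimal location = (22 + 77)/2 = 49.5; maximum distance = (77 − 22)/2 = 27.5.

location 49.5, max distance 27.5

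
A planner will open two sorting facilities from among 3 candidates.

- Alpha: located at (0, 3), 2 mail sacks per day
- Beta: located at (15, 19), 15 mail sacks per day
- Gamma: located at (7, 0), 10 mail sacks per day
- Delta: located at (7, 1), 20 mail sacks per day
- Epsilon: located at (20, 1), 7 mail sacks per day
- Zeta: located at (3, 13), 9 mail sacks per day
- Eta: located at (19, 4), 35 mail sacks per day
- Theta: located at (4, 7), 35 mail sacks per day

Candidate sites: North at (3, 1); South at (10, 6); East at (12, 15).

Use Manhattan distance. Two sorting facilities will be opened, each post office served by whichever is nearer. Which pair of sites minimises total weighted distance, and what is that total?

Evaluate every pair (each demand assigned to the nearer of the two):
  {South, East}: total = 1215
  {North, South}: total = 1253
  {North, East}: total = 1338
Best pair: {South, East} with total 1215.

{South, East}, total 1215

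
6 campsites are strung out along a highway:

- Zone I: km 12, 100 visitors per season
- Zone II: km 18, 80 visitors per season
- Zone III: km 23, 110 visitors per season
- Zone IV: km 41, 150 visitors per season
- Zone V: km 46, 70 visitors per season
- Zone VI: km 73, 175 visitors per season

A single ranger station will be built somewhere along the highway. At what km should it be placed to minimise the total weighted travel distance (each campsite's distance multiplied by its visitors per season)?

x = 41

For a sum of weighted absolute distances on a line, the optimum is the weighted median (not the mean). Total weight W = 685; half-weight = 342.5.
Sort by position and accumulate weight:
  km 12 (Zone I, w=100) → cum 100
  km 18 (Zone II, w=80) → cum 180
  km 23 (Zone III, w=110) → cum 290
  km 41 (Zone IV, w=150) → cum 440  ≥ 342.5 → median here
  km 46 (Zone V, w=70) → cum 510
  km 73 (Zone VI, w=175) → cum 685
Optimal location: km 41.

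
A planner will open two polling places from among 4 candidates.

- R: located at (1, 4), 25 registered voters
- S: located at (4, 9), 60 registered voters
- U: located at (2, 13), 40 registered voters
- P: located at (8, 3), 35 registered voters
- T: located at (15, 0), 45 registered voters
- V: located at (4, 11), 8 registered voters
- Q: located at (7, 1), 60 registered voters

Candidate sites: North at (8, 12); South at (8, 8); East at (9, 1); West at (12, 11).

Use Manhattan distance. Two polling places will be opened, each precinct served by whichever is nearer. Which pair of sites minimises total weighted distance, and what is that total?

{North, East}, total 1555

Evaluate every pair (each demand assigned to the nearer of the two):
  {North, East}: total = 1555
  {South, East}: total = 1611
  {East, West}: total = 1959
  {North, South}: total = 2225
  {South, West}: total = 2356
  {North, West}: total = 2780
Best pair: {North, East} with total 1555.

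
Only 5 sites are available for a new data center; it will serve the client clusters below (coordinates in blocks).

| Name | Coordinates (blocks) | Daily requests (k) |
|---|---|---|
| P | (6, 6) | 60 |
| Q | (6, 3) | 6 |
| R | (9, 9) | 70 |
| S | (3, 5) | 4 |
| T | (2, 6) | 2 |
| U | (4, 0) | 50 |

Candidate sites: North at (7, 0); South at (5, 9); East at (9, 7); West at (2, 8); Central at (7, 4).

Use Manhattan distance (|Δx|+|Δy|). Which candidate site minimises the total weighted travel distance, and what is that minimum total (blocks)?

Total weighted distance at each candidate:
  North (7, 0): total = 1422
  South (5, 9): total = 1098
  East (9, 7): total = 1070
  West (2, 8): total = 1494
  Central (7, 4): total = 1066
Minimum is at Central with total 1066 blocks.

Central, total 1066 blocks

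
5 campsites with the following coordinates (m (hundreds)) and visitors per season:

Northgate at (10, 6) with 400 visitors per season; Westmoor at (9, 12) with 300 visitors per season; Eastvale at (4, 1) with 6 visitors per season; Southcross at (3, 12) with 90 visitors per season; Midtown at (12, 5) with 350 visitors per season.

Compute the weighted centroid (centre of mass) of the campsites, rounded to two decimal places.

(9.77, 7.71)

The minimiser of Σwᵢ‖p−pᵢ‖² is the weighted centroid p* = (Σwᵢpᵢ)/(Σwᵢ).
Σwᵢ = 1146.
Σwᵢxᵢ = 400·10 + 300·9 + 6·4 + 90·3 + 350·12 = 11194.
Σwᵢyᵢ = 400·6 + 300·12 + 6·1 + 90·12 + 350·5 = 8836.
x* = 11194/1146 = 9.77, y* = 8836/1146 = 7.71.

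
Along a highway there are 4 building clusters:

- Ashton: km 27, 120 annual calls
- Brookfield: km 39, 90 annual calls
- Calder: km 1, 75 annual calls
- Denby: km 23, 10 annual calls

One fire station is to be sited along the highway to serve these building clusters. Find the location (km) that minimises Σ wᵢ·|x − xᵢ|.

x = 27

For a sum of weighted absolute distances on a line, the optimum is the weighted median (not the mean). Total weight W = 295; half-weight = 147.5.
Sort by position and accumulate weight:
  km 1 (Calder, w=75) → cum 75
  km 23 (Denby, w=10) → cum 85
  km 27 (Ashton, w=120) → cum 205  ≥ 147.5 → median here
  km 39 (Brookfield, w=90) → cum 295
Optimal location: km 27.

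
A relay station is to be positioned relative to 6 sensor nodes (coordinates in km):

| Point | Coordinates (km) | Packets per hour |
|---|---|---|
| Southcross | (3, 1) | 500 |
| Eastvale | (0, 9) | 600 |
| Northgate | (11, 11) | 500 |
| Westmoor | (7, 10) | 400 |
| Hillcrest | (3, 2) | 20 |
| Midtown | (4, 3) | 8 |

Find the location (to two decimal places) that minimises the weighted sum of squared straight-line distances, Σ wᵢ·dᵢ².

The minimiser of Σwᵢ‖p−pᵢ‖² is the weighted centroid p* = (Σwᵢpᵢ)/(Σwᵢ).
Σwᵢ = 2028.
Σwᵢxᵢ = 500·3 + 600·0 + 500·11 + 400·7 + 20·3 + 8·4 = 9892.
Σwᵢyᵢ = 500·1 + 600·9 + 500·11 + 400·10 + 20·2 + 8·3 = 15464.
x* = 9892/2028 = 4.88, y* = 15464/2028 = 7.63.

(4.88, 7.63)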